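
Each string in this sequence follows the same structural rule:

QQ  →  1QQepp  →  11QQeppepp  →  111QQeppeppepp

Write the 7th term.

s(k+1) = 1·s(k)·epp, so each term gains 1 as a prefix and epp as a suffix.
From 111QQeppeppepp, 3 further steps: 111QQeppeppepp → 1111QQeppeppeppepp → 11111QQeppeppeppeppepp → (answer).

111111QQeppeppeppeppeppepp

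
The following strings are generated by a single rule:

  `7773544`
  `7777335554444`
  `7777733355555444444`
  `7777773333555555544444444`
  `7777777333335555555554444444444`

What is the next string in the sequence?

Each string has the form 7^{n+2} 3^{n} 5^{2n-1} 4^{2n} (n = 1, 2, …).
Setting n = 6 gives 8, 6, 11, 12 characters in each block.

7777777733333355555555555444444444444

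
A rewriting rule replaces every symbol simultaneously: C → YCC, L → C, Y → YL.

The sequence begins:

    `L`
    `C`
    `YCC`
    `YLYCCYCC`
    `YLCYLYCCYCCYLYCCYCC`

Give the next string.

Applying the rule to each of the 19 symbols of YLCYLYCCYCCYLYCCYCC gives the pieces YL C YCC YL C YL YCC YCC YL YCC YCC YL C YL YCC YCC YL YCC YCC, which concatenate to the answer.

YLCYCCYLCYLYCCYCCYLYCCYCCYLCYLYCCYCCYLYCCYCC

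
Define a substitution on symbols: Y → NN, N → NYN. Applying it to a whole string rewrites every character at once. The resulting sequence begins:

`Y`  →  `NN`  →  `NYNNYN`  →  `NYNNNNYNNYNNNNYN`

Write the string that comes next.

φ(NYNNNNYNNYNNNNYN) expands symbol-by-symbol to NYN NN NYN NYN NYN NYN NN NYN NYN NN NYN NYN NYN NYN NN NYN; joining the 16 pieces gives the next term.

NYNNNNYNNYNNYNNYNNNNYNNYNNNNYNNYNNYNNYNNNNYN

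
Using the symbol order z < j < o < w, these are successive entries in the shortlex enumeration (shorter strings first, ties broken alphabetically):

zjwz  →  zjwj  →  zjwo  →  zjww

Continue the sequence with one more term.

zozz

Treat zjww as a base-4 numeral over the given alphabet and add one, carrying through any trailing w's.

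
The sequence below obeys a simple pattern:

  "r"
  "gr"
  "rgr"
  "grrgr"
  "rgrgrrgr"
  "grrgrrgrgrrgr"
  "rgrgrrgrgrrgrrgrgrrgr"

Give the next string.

grrgrrgrgrrgrrgrgrrgrgrrgrrgrgrrgr

This is a Fibonacci-style word recurrence s(k) = s(k−2)·s(k−1): e.g. r·gr = rgr.
The next term joins grrgrrgrgrrgr and rgrgrrgrgrrgrrgrgrrgr.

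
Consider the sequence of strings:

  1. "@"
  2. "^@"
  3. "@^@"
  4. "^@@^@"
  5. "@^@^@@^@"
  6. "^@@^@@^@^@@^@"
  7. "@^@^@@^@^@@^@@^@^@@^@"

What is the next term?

^@@^@@^@^@@^@@^@^@@^@^@@^@@^@^@@^@

Each term (from the third on) is the two preceding terms concatenated in order: term 3 = @·^@ = @^@.
The next term joins ^@@^@@^@^@@^@ and @^@^@@^@^@@^@@^@^@@^@.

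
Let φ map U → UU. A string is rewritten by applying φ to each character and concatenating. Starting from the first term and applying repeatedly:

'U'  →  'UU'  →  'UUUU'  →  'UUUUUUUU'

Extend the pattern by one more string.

UUUUUUUUUUUUUUUU

Rewriting each symbol of UUUUUUUU: U→UU, U→UU, U→UU, U→UU, U→UU, U→UU, U→UU, U→UU, which concatenates to UU UU UU UU UU UU UU UU.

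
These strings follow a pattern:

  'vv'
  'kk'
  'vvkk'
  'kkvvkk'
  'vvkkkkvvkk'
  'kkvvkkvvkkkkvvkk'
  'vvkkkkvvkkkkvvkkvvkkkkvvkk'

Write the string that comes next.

kkvvkkvvkkkkvvkkvvkkkkvvkkkkvvkkvvkkkkvvkk

Each term (from the third on) is the two preceding terms concatenated in order: term 3 = vv·kk = vvkk.
So term 8 is kkvvkkvvkkkkvvkk·vvkkkkvvkkkkvvkkvvkkkkvvkk.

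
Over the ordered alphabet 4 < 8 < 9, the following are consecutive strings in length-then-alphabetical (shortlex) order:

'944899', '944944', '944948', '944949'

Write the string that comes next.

Find the rightmost character of 944949 below 9, bump it to the next letter, and reset everything to its right to 4.

944984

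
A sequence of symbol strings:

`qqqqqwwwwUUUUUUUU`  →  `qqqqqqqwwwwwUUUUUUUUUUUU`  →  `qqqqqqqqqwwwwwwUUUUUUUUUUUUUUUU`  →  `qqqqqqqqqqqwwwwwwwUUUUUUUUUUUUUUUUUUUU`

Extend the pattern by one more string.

Reading off run lengths: q runs 5, 7, 9, 11; w runs 4, 5, 6, 7; U runs 8, 12, 16, 20 — each is linear in n, where the shown terms are n = 2, 3, 4, 5.
Setting n = 6 gives 13, 8, 24 characters in each block.

qqqqqqqqqqqqqwwwwwwwwUUUUUUUUUUUUUUUUUUUUUUUU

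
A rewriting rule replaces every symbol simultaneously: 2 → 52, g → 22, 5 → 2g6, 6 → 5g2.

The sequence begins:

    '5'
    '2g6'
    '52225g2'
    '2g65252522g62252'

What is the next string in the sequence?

52225g22g6522g6522g65252225g252522g652

φ(2g65252522g62252) expands symbol-by-symbol to 52 22 5g2 2g6 52 2g6 52 2g6 52 52 22 5g2 52 52 2g6 52; joining the 16 pieces gives the next term.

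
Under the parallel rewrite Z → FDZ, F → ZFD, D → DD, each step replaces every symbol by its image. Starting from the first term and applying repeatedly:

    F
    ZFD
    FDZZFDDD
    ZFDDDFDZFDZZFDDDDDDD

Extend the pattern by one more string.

Applying the rule to each of the 20 symbols of ZFDDDFDZFDZZFDDDDDDD gives the pieces FDZ ZFD DD DD DD ZFD DD FDZ ZFD DD FDZ FDZ ZFD DD DD DD DD DD DD DD, which concatenate to the answer.

FDZZFDDDDDDDZFDDDFDZZFDDDFDZFDZZFDDDDDDDDDDDDDDD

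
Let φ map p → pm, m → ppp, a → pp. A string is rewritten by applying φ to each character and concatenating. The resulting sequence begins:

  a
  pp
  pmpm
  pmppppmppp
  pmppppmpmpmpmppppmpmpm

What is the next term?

Rewriting the 22 symbols of pmppppmpmpmpmppppmpmpm one by one yields pm ppp pm pm pm pm ppp pm ppp pm ppp pm ppp pm pm pm pm ppp pm ppp pm ppp; concatenated:

pmppppmpmpmpmppppmppppmppppmppppmpmpmpmppppmppppmppp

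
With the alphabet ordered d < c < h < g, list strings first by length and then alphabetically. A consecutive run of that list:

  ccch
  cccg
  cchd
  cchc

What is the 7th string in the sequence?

ccgd

Continuing the enumeration 3 steps past cchc: cchc → cchh → cchg → (answer).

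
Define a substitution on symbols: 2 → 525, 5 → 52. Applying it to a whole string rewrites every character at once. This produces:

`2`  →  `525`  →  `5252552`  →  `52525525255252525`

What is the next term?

Rewriting the 17 symbols of 52525525255252525 one by one yields 52 525 52 525 52 52 525 52 525 52 52 525 52 525 52 525 52; concatenated:

52525525255252525525255252525525255252552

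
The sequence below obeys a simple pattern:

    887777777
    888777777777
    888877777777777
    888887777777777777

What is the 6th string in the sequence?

Term n consists of n-1 8's, followed by 2n+1 7's, where the shown terms are n = 3, 4, 5, 6.
Setting n = 8 gives 7, 17 characters in each block.

888888877777777777777777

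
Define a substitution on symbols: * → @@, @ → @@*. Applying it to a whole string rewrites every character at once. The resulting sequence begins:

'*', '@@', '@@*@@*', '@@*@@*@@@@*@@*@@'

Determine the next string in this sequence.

Replace each of the 16 characters of @@*@@*@@@@*@@*@@ in place — @@* @@* @@ @@* @@* @@ @@* @@* @@* @@* @@ @@* @@* @@ @@* @@* — and concatenate.

@@*@@*@@@@*@@*@@@@*@@*@@*@@*@@@@*@@*@@@@*@@*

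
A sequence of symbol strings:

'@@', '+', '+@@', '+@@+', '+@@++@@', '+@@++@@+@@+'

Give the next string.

+@@++@@+@@++@@++@@

Each term (from the third on) is the previous term followed by the one before it: term 3 = +·@@ = +@@.
The next term joins +@@++@@+@@+ and +@@++@@.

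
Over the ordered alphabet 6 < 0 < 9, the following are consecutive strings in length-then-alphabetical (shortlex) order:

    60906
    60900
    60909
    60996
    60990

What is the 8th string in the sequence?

69660

Continuing the enumeration 3 steps past 60990: 60990 → 60999 → 69666 → (answer).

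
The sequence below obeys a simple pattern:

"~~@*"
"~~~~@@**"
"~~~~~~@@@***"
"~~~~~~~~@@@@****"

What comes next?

~~~~~~~~~~@@@@@*****

Term n consists of 2n ~'s, followed by n @'s, followed by n *'s (n = 1, 2, …).
At n = 5 the blocks have lengths 10, 5, 5.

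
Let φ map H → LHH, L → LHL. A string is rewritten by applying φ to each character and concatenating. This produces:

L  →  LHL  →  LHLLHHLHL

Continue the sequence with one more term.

Expanding LHLLHHLHL: L→LHL, H→LHH, L→LHL, L→LHL, H→LHH, H→LHH, L→LHL, H→LHH, L→LHL. Concatenated: LHL LHH LHL LHL LHH LHH LHL LHH LHL.

LHLLHHLHLLHLLHHLHHLHLLHHLHL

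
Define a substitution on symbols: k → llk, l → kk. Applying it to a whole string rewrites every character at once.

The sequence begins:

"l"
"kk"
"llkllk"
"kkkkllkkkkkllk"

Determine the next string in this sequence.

Rewriting the 14 symbols of kkkkllkkkkkllk one by one yields llk llk llk llk kk kk llk llk llk llk llk kk kk llk; concatenated:

llkllkllkllkkkkkllkllkllkllkllkkkkkllk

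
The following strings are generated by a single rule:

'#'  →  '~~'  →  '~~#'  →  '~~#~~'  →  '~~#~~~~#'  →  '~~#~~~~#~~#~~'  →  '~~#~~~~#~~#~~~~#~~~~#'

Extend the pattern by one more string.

From term 3 onward, concatenate the last term with the second-to-last: ~~·# = ~~#, ~~#·~~ = ~~#~~, …
The next term joins ~~#~~~~#~~#~~~~#~~~~# and ~~#~~~~#~~#~~.

~~#~~~~#~~#~~~~#~~~~#~~#~~~~#~~#~~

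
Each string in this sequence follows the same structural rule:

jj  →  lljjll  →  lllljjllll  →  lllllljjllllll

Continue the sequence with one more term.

Each term wraps the previous one in ll on the left and ll on the right.
So the next term is ll·lllllljjllllll·ll.

lllllllljjllllllll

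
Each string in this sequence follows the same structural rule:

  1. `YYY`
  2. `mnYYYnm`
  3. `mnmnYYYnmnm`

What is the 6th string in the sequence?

mnmnmnmnmnYYYnmnmnmnmnm

Every step adds mn to the front and nm to the end of the previous string.
From mnmnYYYnmnm, 3 further steps: mnmnYYYnmnm → mnmnmnYYYnmnmnm → mnmnmnmnYYYnmnmnmnm → (answer).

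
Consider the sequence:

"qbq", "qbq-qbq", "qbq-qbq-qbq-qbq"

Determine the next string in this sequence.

s(k+1) = s(k)·-·s(k) — each term doubles the last with '-' between the halves.
Doubling qbq-qbq-qbq-qbq with '-' between the halves:

qbq-qbq-qbq-qbq-qbq-qbq-qbq-qbq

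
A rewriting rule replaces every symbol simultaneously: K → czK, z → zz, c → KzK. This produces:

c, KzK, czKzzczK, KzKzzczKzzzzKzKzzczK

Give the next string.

czKzzczKzzzzKzKzzczKzzzzzzzzczKzzczKzzzzKzKzzczK

φ(KzKzzczKzzzzKzKzzczK) expands symbol-by-symbol to czK zz czK zz zz KzK zz czK zz zz zz zz czK zz czK zz zz KzK zz czK; joining the 20 pieces gives the next term.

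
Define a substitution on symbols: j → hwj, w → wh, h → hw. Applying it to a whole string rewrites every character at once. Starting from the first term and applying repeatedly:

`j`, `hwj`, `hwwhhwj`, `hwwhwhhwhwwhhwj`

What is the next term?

Rewriting the 15 symbols of hwwhwhhwhwwhhwj one by one yields hw wh wh hw wh hw hw wh hw wh wh hw hw wh hwj; concatenated:

hwwhwhhwwhhwhwwhhwwhwhhwhwwhhwj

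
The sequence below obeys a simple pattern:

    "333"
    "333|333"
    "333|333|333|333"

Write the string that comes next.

Every step duplicates the string with '|' between the halves.
Doubling 333|333|333|333 with '|' between the halves:

333|333|333|333|333|333|333|333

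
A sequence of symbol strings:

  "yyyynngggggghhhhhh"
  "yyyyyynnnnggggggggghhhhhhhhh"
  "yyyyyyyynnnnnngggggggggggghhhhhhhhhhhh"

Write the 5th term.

yyyyyyyyyyyynnnnnnnnnngggggggggggggggggghhhhhhhhhhhhhhhhhh

The n-th term is 2n y's then 2n-2 n's then 3n g's then 3n h's, where the shown terms are n = 2, 3, 4.
At n = 6 the blocks have lengths 12, 10, 18, 18.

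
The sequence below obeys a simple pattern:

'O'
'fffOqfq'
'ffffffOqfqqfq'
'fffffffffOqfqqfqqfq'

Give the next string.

Every step adds fff to the front and qfq to the end of the previous string.
One more step from fffffffffOqfqqfqqfq gives the answer.

ffffffffffffOqfqqfqqfqqfq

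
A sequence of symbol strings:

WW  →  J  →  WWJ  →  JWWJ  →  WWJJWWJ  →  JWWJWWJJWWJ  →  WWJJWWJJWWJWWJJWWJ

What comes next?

JWWJWWJJWWJWWJJWWJJWWJWWJJWWJ

Each term (from the third on) is the two preceding terms concatenated in order: term 3 = WW·J = WWJ.
Continuing: JWWJWWJJWWJ · WWJJWWJJWWJWWJJWWJ gives term 8.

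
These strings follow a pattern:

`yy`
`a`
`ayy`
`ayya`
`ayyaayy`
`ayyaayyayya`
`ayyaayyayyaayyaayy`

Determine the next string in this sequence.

From term 3 onward, concatenate the last term with the second-to-last: a·yy = ayy, ayy·a = ayya, …
The next term joins ayyaayyayyaayyaayy and ayyaayyayya.

ayyaayyayyaayyaayyayyaayyayya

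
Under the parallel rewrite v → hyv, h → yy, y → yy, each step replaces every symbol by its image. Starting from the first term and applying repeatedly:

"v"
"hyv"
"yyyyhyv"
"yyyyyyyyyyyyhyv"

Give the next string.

yyyyyyyyyyyyyyyyyyyyyyyyyyyyhyv

Applying the rule to each of the 15 symbols of yyyyyyyyyyyyhyv gives the pieces yy yy yy yy yy yy yy yy yy yy yy yy yy yy hyv, which concatenate to the answer.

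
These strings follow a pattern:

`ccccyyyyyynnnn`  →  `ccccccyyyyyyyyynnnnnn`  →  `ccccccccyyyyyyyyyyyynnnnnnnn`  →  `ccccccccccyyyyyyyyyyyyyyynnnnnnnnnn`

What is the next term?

ccccccccccccyyyyyyyyyyyyyyyyyynnnnnnnnnnnn

The n-th term is 2n c's then 3n y's then 2n n's, where the shown terms are n = 2, 3, 4, 5.
Setting n = 6 gives 12, 18, 12 characters in each block.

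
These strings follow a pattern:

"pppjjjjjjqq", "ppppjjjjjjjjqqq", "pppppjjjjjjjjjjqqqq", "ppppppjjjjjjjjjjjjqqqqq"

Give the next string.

Each string has the form p^{n+1} j^{2n+2} q^{n}, where the shown terms are n = 2, 3, 4, 5.
Setting n = 6 gives 7, 14, 6 characters in each block.

pppppppjjjjjjjjjjjjjjqqqqqq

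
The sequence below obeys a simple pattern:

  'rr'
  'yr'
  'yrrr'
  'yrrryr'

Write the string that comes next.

yrrryryrrr

From term 3 onward, concatenate the last term with the second-to-last: yr·rr = yrrr, yrrr·yr = yrrryr, …
The next term joins yrrryr and yrrr.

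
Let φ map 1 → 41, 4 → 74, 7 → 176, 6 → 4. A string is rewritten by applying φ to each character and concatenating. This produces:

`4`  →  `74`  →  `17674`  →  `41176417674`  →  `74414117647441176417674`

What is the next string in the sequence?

Rewriting the 23 symbols of 74414117647441176417674 one by one yields 176 74 74 41 74 41 41 176 4 74 176 74 74 41 41 176 4 74 41 176 4 176 74; concatenated:

1767474417441411764741767474414117647441176417674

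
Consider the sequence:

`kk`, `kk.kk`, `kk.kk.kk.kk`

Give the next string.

s(k+1) = s(k)·.·s(k) — each term doubles the last with '.' between the halves.
So the next term is two copies of kk.kk.kk.kk with '.' between the halves.

kk.kk.kk.kk.kk.kk.kk.kk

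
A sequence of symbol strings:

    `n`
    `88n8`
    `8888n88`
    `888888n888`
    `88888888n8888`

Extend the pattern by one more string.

Every step adds 88 to the front and 8 to the end of the previous string.
So the next term is 88·88888888n8888·8.

8888888888n88888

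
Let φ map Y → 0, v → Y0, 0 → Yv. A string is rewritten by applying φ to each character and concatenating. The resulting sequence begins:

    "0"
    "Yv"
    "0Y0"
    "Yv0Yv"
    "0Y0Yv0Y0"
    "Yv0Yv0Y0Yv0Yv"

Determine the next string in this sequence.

0Y0Yv0Y0Yv0Yv0Y0Yv0Y0

Applying the rule to each of the 13 symbols of Yv0Yv0Y0Yv0Yv gives the pieces 0 Y0 Yv 0 Y0 Yv 0 Yv 0 Y0 Yv 0 Y0, which concatenate to the answer.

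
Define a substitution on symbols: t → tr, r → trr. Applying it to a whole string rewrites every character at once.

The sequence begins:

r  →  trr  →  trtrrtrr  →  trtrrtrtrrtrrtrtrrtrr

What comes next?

Applying the rule to each of the 21 symbols of trtrrtrtrrtrrtrtrrtrr gives the pieces tr trr tr trr trr tr trr tr trr trr tr trr trr tr trr tr trr trr tr trr trr, which concatenate to the answer.

trtrrtrtrrtrrtrtrrtrtrrtrrtrtrrtrrtrtrrtrtrrtrrtrtrrtrr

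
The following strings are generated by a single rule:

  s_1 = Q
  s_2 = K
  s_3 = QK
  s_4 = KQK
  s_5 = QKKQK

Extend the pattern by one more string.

Each term (from the third on) is the two preceding terms concatenated in order: term 3 = Q·K = QK.
So term 6 is KQK·QKKQK.

KQKQKKQK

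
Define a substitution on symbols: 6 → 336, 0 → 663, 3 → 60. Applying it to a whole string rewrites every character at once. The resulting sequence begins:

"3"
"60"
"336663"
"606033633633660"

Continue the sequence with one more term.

336663336663606033660603366060336336663

φ(606033633633660) expands symbol-by-symbol to 336 663 336 663 60 60 336 60 60 336 60 60 336 336 663; joining the 15 pieces gives the next term.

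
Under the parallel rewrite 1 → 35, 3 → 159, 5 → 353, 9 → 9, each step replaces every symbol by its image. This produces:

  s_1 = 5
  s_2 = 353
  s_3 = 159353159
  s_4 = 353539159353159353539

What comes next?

Rewriting the 21 symbols of 353539159353159353539 one by one yields 159 353 159 353 159 9 35 353 9 159 353 159 35 353 9 159 353 159 353 159 9; concatenated:

15935315935315993535391593531593535391593531593531599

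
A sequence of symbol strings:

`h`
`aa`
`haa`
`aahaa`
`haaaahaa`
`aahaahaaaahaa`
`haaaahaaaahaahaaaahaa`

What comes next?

aahaahaaaahaahaaaahaaaahaahaaaahaa

Each term (from the third on) is the two preceding terms concatenated in order: term 3 = h·aa = haa.
So term 8 is aahaahaaaahaa·haaaahaaaahaahaaaahaa.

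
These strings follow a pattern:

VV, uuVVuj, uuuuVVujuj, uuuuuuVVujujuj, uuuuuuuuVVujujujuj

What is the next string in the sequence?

Every step adds uu to the front and uj to the end of the previous string.
So the next term is uu·uuuuuuuuVVujujujuj·uj.

uuuuuuuuuuVVujujujujuj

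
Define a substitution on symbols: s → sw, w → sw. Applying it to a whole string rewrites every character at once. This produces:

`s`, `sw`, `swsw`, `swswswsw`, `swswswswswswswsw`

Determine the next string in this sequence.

Applying the rule to each of the 16 symbols of swswswswswswswsw gives the pieces sw sw sw sw sw sw sw sw sw sw sw sw sw sw sw sw, which concatenate to the answer.

swswswswswswswswswswswswswswswsw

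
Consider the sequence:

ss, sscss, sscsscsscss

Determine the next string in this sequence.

Every step duplicates the string with 'c' between the halves.
Doubling sscsscsscss with 'c' between the halves:

sscsscsscsscsscsscsscss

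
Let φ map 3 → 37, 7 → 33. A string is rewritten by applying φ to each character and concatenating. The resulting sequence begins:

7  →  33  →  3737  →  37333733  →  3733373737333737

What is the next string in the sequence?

Replace each of the 16 characters of 3733373737333737 in place — 37 33 37 37 37 33 37 33 37 33 37 37 37 33 37 33 — and concatenate.

37333737373337333733373737333733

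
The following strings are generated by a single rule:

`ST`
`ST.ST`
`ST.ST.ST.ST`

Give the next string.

ST.ST.ST.ST.ST.ST.ST.ST

s(k+1) = s(k)·.·s(k) — each term doubles the last with '.' between the halves.
One more doubling of ST.ST.ST.ST gives the answer.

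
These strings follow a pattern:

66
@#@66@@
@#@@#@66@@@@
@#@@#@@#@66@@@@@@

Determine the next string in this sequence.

Every step adds @#@ to the front and @@ to the end of the previous string.
One more step from @#@@#@@#@66@@@@@@ gives the answer.

@#@@#@@#@@#@66@@@@@@@@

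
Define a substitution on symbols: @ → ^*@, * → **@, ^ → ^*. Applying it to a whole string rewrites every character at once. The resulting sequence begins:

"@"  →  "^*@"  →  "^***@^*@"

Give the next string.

^***@**@**@^*@^***@^*@

Rewriting each symbol of ^***@^*@: ^→^*, *→**@, *→**@, *→**@, @→^*@, ^→^*, *→**@, @→^*@, which concatenates to ^* **@ **@ **@ ^*@ ^* **@ ^*@.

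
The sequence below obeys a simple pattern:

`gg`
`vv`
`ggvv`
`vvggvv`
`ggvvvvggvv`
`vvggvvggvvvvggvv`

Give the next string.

This is a Fibonacci-style word recurrence s(k) = s(k−2)·s(k−1): e.g. gg·vv = ggvv.
The next term joins ggvvvvggvv and vvggvvggvvvvggvv.

ggvvvvggvvvvggvvggvvvvggvv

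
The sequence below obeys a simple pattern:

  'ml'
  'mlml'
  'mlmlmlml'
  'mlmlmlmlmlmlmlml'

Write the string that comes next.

Every step duplicates the string.
Doubling mlmlmlmlmlmlmlml:

mlmlmlmlmlmlmlmlmlmlmlmlmlmlmlml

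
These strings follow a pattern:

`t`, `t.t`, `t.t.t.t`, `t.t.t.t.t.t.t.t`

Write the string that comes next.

Each string is two copies of the previous one joined by '.'.
Doubling t.t.t.t.t.t.t.t with '.' between the halves:

t.t.t.t.t.t.t.t.t.t.t.t.t.t.t.t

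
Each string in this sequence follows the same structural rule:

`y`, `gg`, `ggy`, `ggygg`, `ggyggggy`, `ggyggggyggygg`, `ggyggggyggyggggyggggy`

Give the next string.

This is a Fibonacci-style word recurrence s(k) = s(k−1)·s(k−2): e.g. gg·y = ggy.
So term 8 is ggyggggyggyggggyggggy·ggyggggyggygg.

ggyggggyggyggggyggggyggyggggyggygg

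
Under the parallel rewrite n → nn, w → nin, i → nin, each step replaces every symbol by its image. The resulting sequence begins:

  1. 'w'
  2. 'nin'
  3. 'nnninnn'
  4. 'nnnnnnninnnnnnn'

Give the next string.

Replace each of the 15 characters of nnnnnnninnnnnnn in place — nn nn nn nn nn nn nn nin nn nn nn nn nn nn nn — and concatenate.

nnnnnnnnnnnnnnninnnnnnnnnnnnnnn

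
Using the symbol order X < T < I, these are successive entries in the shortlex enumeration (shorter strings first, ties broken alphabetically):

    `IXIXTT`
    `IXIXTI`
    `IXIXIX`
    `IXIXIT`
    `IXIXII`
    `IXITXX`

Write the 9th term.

IXITTX

Advancing 3 positions from IXITXX through IXITXX → IXITXT → IXITXI reaches term 9.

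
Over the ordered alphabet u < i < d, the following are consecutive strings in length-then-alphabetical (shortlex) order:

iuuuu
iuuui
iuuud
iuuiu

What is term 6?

Advancing 2 positions from iuuiu through iuuiu → iuuii reaches term 6.

iuuid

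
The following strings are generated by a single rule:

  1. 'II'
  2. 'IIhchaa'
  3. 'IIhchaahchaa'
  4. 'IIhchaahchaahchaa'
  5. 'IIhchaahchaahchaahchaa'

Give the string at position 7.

IIhchaahchaahchaahchaahchaahchaa

The strings grow by a fixed suffix hchaa each time.
From IIhchaahchaahchaahchaa, 2 further steps: IIhchaahchaahchaahchaa → IIhchaahchaahchaahchaahchaa → (answer).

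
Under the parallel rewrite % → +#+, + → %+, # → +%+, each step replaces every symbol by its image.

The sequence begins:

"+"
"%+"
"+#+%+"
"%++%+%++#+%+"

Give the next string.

+#+%+%++#+%++#+%+%++%+%++#+%+

Rewriting each symbol of %++%+%++#+%+: %→+#+, +→%+, +→%+, %→+#+, +→%+, %→+#+, +→%+, +→%+, #→+%+, +→%+, %→+#+, +→%+, which concatenates to +#+ %+ %+ +#+ %+ +#+ %+ %+ +%+ %+ +#+ %+.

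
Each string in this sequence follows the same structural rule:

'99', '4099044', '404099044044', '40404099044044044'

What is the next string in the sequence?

s(k+1) = 40·s(k)·044, so each term gains 40 as a prefix and 044 as a suffix.
Applying this once more to 40404099044044044:

4040404099044044044044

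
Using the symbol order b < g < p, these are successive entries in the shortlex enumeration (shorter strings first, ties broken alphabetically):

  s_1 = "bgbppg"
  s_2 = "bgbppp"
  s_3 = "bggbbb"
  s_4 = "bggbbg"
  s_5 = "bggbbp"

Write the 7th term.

bggbgg

Stepping forward 2 times from bggbbp: bggbbp → bggbgb, then the target.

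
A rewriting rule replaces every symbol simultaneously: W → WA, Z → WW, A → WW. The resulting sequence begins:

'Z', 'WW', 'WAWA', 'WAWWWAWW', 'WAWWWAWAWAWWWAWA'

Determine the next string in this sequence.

φ(WAWWWAWAWAWWWAWA) expands symbol-by-symbol to WA WW WA WA WA WW WA WW WA WW WA WA WA WW WA WW; joining the 16 pieces gives the next term.

WAWWWAWAWAWWWAWWWAWWWAWAWAWWWAWW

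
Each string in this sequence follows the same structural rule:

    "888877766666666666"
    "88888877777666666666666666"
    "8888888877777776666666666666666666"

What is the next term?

The n-th term is 2n 8's then 2n-1 7's then 4n+3 6's, where the shown terms are n = 2, 3, 4.
Setting n = 5 gives 10, 9, 23 characters in each block.

888888888877777777766666666666666666666666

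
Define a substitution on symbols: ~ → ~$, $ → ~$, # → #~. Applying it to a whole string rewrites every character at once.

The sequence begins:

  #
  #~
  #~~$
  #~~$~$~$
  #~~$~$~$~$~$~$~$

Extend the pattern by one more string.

Replace each of the 16 characters of #~~$~$~$~$~$~$~$ in place — #~ ~$ ~$ ~$ ~$ ~$ ~$ ~$ ~$ ~$ ~$ ~$ ~$ ~$ ~$ ~$ — and concatenate.

#~~$~$~$~$~$~$~$~$~$~$~$~$~$~$~$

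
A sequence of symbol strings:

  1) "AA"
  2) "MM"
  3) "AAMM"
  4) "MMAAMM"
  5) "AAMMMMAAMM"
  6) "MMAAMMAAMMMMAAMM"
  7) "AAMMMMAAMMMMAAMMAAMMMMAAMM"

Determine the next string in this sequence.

This is a Fibonacci-style word recurrence s(k) = s(k−2)·s(k−1): e.g. AA·MM = AAMM.
Continuing: MMAAMMAAMMMMAAMM · AAMMMMAAMMMMAAMMAAMMMMAAMM gives term 8.

MMAAMMAAMMMMAAMMAAMMMMAAMMMMAAMMAAMMMMAAMM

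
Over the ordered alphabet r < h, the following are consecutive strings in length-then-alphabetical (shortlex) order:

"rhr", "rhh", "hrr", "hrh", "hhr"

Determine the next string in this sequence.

Find the rightmost character of hhr below h, bump it to the next letter, and reset everything to its right to r.

hhh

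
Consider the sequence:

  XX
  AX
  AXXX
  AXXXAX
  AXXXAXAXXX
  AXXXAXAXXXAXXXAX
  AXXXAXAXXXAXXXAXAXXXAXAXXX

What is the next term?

AXXXAXAXXXAXXXAXAXXXAXAXXXAXXXAXAXXXAXXXAX

From term 3 onward, concatenate the last term with the second-to-last: AX·XX = AXXX, AXXX·AX = AXXXAX, …
The next term joins AXXXAXAXXXAXXXAXAXXXAXAXXX and AXXXAXAXXXAXXXAX.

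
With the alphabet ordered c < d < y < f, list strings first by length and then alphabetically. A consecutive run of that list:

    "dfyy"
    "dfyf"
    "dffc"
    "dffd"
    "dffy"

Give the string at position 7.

Stepping forward 2 times from dffy: dffy → dfff, then the target.

yccc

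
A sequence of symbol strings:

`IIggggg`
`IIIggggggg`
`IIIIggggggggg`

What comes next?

Term n consists of n I's, followed by 2n+1 g's, where the shown terms are n = 2, 3, 4.
Setting n = 5 gives 5, 11 characters in each block.

IIIIIggggggggggg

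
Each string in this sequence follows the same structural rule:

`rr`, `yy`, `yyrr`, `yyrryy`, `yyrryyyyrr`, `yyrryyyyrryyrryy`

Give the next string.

yyrryyyyrryyrryyyyrryyyyrr

From term 3 onward, concatenate the last term with the second-to-last: yy·rr = yyrr, yyrr·yy = yyrryy, …
Continuing: yyrryyyyrryyrryy · yyrryyyyrr gives term 7.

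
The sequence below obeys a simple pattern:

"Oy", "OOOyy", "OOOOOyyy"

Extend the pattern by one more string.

OOOOOOOyyyy

Term n consists of 2n-1 O's, followed by n y's (n = 1, 2, …).
For the next term, n = 4, so the run lengths are 7, 4.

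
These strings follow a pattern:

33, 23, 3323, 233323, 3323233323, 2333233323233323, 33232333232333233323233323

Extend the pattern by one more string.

Each term (from the third on) is the two preceding terms concatenated in order: term 3 = 33·23 = 3323.
Continuing: 2333233323233323 · 33232333232333233323233323 gives term 8.

233323332323332333232333232333233323233323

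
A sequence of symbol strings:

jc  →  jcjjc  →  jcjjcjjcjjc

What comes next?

s(k+1) = s(k)·j·s(k) — each term doubles the last with 'j' between the halves.
Doubling jcjjcjjcjjc with 'j' between the halves:

jcjjcjjcjjcjjcjjcjjcjjc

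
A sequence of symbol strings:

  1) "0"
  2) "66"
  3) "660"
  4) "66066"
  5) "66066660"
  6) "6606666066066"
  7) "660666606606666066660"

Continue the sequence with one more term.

From term 3 onward, concatenate the last term with the second-to-last: 66·0 = 660, 660·66 = 66066, …
The next term joins 660666606606666066660 and 6606666066066.

6606666066066660666606606666066066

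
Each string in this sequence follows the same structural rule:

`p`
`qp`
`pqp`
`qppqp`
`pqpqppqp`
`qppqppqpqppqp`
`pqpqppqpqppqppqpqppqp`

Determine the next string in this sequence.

From term 3 onward, concatenate the second-to-last term with the last: p·qp = pqp, qp·pqp = qppqp, …
The next term joins qppqppqpqppqp and pqpqppqpqppqppqpqppqp.

qppqppqpqppqppqpqppqpqppqppqpqppqp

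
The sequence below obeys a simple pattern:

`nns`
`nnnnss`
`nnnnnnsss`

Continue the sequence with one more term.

nnnnnnnnssss

Reading off run lengths: n runs 2, 4, 6; s runs 1, 2, 3 — each is linear in n (n = 1, 2, …).
For the next term, n = 4, so the run lengths are 8, 4.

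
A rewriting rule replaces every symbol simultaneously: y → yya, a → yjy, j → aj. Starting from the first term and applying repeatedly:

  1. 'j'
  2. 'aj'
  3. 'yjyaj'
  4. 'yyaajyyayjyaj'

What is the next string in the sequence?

Rewriting the 13 symbols of yyaajyyayjyaj one by one yields yya yya yjy yjy aj yya yya yjy yya aj yya yjy aj; concatenated:

yyayyayjyyjyajyyayyayjyyyaajyyayjyaj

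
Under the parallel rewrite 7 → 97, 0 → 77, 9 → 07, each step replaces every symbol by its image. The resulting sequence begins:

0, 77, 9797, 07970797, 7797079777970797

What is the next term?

97970797779707979797079777970797

φ(7797079777970797) expands symbol-by-symbol to 97 97 07 97 77 97 07 97 97 97 07 97 77 97 07 97; joining the 16 pieces gives the next term.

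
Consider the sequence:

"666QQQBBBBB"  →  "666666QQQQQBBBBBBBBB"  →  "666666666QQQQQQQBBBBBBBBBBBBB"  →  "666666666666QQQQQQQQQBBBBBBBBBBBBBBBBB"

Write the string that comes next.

666666666666666QQQQQQQQQQQBBBBBBBBBBBBBBBBBBBBB

Each string has the form 6^{3n} Q^{2n+1} B^{4n+1} (n = 1, 2, …).
For the next term, n = 5, so the run lengths are 15, 11, 21.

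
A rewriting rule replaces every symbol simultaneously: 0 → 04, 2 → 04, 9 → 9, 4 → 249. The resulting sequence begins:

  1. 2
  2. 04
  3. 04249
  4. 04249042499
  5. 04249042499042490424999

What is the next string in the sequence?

04249042499042490424999042490424990424904249999

Applying the rule to each of the 23 symbols of 04249042499042490424999 gives the pieces 04 249 04 249 9 04 249 04 249 9 9 04 249 04 249 9 04 249 04 249 9 9 9, which concatenate to the answer.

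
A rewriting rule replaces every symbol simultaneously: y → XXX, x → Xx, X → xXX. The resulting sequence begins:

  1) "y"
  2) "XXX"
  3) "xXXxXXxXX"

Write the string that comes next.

Apply φ to xXXxXXxXX symbol by symbol: x→Xx, X→xXX, X→xXX, x→Xx, X→xXX, X→xXX, x→Xx, X→xXX, X→xXX; joined: Xx xXX xXX Xx xXX xXX Xx xXX xXX.

XxxXXxXXXxxXXxXXXxxXXxXX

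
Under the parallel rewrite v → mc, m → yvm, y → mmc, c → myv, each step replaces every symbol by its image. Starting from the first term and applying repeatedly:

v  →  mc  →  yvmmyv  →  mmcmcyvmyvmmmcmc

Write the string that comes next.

Rewriting the 16 symbols of mmcmcyvmyvmmmcmc one by one yields yvm yvm myv yvm myv mmc mc yvm mmc mc yvm yvm yvm myv yvm myv; concatenated:

yvmyvmmyvyvmmyvmmcmcyvmmmcmcyvmyvmyvmmyvyvmmyv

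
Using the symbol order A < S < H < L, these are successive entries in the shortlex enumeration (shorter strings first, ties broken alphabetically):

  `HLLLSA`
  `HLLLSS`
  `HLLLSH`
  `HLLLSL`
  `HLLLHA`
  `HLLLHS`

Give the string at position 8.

Stepping forward 2 times from HLLLHS: HLLLHS → HLLLHH, then the target.

HLLLHL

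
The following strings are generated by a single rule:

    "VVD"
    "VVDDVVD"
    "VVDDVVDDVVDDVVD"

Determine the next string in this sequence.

Every step duplicates the string with 'D' between the halves.
Doubling VVDDVVDDVVDDVVD with 'D' between the halves:

VVDDVVDDVVDDVVDDVVDDVVDDVVDDVVD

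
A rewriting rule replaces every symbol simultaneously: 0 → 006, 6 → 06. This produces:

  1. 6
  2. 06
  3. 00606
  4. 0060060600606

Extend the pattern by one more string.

Replace each of the 13 characters of 0060060600606 in place — 006 006 06 006 006 06 006 06 006 006 06 006 06 — and concatenate.

0060060600600606006060060060600606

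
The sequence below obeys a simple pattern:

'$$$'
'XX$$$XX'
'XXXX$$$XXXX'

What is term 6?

Every step adds XX to the front and XX to the end of the previous string.
From XXXX$$$XXXX, 3 further steps: XXXX$$$XXXX → XXXXXX$$$XXXXXX → XXXXXXXX$$$XXXXXXXX → (answer).

XXXXXXXXXX$$$XXXXXXXXXX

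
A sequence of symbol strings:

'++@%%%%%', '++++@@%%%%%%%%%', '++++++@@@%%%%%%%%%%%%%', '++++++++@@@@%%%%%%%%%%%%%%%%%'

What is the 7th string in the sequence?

The n-th term is 2n +'s then n @'s then 4n+1 %'s (n = 1, 2, …).
For term 7, n = 7, so the run lengths are 14, 7, 29.

++++++++++++++@@@@@@@%%%%%%%%%%%%%%%%%%%%%%%%%%%%%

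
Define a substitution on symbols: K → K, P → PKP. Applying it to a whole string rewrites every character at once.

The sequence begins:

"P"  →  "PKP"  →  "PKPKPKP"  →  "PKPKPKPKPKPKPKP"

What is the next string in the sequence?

PKPKPKPKPKPKPKPKPKPKPKPKPKPKPKP

Applying the rule to each of the 15 symbols of PKPKPKPKPKPKPKP gives the pieces PKP K PKP K PKP K PKP K PKP K PKP K PKP K PKP, which concatenate to the answer.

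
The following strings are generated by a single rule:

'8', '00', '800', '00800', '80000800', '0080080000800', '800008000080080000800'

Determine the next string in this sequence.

Each term (from the third on) is the two preceding terms concatenated in order: term 3 = 8·00 = 800.
So term 8 is 0080080000800·800008000080080000800.

0080080000800800008000080080000800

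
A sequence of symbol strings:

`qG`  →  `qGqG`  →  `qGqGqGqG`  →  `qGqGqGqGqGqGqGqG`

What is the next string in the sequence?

Every step duplicates the string.
Doubling qGqGqGqGqGqGqGqG:

qGqGqGqGqGqGqGqGqGqGqGqGqGqGqGqG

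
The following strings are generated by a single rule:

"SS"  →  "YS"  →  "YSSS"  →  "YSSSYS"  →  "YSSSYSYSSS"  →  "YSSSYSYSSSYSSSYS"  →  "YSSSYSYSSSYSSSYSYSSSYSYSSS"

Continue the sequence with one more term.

YSSSYSYSSSYSSSYSYSSSYSYSSSYSSSYSYSSSYSSSYS

This is a Fibonacci-style word recurrence s(k) = s(k−1)·s(k−2): e.g. YS·SS = YSSS.
So term 8 is YSSSYSYSSSYSSSYSYSSSYSYSSS·YSSSYSYSSSYSSSYS.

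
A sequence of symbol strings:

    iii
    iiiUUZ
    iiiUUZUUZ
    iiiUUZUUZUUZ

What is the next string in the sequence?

Each term is the previous one with UUZ appended.
So the next term is iiiUUZUUZUUZ·UUZ.

iiiUUZUUZUUZUUZ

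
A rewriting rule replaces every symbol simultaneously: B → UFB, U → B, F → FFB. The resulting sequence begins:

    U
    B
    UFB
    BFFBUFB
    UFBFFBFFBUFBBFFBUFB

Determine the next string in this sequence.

BFFBUFBFFBFFBUFBFFBFFBUFBBFFBUFBUFBFFBFFBUFBBFFBUFB

Applying the rule to each of the 19 symbols of UFBFFBFFBUFBBFFBUFB gives the pieces B FFB UFB FFB FFB UFB FFB FFB UFB B FFB UFB UFB FFB FFB UFB B FFB UFB, which concatenate to the answer.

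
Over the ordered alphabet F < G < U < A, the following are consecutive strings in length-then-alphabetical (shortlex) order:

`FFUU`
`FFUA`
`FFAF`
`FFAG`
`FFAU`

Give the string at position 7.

FGFF

Continuing the enumeration 2 steps past FFAU: FFAU → FFAA → (answer).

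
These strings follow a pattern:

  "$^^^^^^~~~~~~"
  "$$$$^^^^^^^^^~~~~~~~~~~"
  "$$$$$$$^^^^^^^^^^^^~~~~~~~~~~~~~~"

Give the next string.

The n-th term is 3n-2 $'s then 3n+3 ^'s then 4n+2 ~'s (n = 1, 2, …).
At n = 4 the blocks have lengths 10, 15, 18.

$$$$$$$$$$^^^^^^^^^^^^^^^~~~~~~~~~~~~~~~~~~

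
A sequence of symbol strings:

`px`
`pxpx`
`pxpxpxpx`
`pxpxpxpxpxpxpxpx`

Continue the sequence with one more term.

pxpxpxpxpxpxpxpxpxpxpxpxpxpxpxpx

s(k+1) = s(k)·s(k) — each term doubles the last.
One more doubling of pxpxpxpxpxpxpxpx gives the answer.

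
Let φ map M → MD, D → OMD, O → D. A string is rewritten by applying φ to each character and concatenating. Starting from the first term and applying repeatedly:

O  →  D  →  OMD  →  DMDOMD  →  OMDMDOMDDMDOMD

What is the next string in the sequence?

Applying the rule to each of the 14 symbols of OMDMDOMDDMDOMD gives the pieces D MD OMD MD OMD D MD OMD OMD MD OMD D MD OMD, which concatenate to the answer.

DMDOMDMDOMDDMDOMDOMDMDOMDDMDOMD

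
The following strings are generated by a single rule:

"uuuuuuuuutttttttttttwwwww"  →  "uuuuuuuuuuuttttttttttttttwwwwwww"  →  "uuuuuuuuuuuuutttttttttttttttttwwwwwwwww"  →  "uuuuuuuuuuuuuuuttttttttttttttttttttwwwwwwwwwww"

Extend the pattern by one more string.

Reading off run lengths: u runs 9, 11, 13, 15; t runs 11, 14, 17, 20; w runs 5, 7, 9, 11 — each is linear in n, where the shown terms are n = 3, 4, 5, 6.
Setting n = 7 gives 17, 23, 13 characters in each block.

uuuuuuuuuuuuuuuuutttttttttttttttttttttttwwwwwwwwwwwww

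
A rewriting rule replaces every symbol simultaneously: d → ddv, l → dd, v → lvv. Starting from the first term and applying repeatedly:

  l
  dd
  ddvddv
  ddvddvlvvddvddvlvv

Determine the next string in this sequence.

ddvddvlvvddvddvlvvddlvvlvvddvddvlvvddvddvlvvddlvvlvv

Applying the rule to each of the 18 symbols of ddvddvlvvddvddvlvv gives the pieces ddv ddv lvv ddv ddv lvv dd lvv lvv ddv ddv lvv ddv ddv lvv dd lvv lvv, which concatenate to the answer.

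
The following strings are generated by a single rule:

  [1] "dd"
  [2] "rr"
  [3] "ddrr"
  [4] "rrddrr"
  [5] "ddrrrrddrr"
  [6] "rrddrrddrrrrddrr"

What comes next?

This is a Fibonacci-style word recurrence s(k) = s(k−2)·s(k−1): e.g. dd·rr = ddrr.
The next term joins ddrrrrddrr and rrddrrddrrrrddrr.

ddrrrrddrrrrddrrddrrrrddrr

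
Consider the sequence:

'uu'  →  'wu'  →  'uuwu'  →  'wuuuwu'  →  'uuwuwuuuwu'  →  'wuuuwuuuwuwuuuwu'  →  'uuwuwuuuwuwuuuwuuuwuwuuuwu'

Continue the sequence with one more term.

This is a Fibonacci-style word recurrence s(k) = s(k−2)·s(k−1): e.g. uu·wu = uuwu.
So term 8 is wuuuwuuuwuwuuuwu·uuwuwuuuwuwuuuwuuuwuwuuuwu.

wuuuwuuuwuwuuuwuuuwuwuuuwuwuuuwuuuwuwuuuwu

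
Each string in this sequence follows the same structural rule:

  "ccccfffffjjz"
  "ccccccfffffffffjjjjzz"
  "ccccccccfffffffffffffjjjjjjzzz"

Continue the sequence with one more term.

Reading off run lengths: c runs 4, 6, 8; f runs 5, 9, 13; j runs 2, 4, 6; z runs 1, 2, 3 — each is linear in n (n = 1, 2, …).
Setting n = 4 gives 10, 17, 8, 4 characters in each block.

ccccccccccfffffffffffffffffjjjjjjjjzzzz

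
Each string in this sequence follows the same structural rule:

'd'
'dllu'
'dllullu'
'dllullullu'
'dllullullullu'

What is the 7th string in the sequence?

Each term is the previous one with llu appended.
From dllullullullu, 2 further steps: dllullullullu → dllullullullullu → (answer).

dllullullullullullu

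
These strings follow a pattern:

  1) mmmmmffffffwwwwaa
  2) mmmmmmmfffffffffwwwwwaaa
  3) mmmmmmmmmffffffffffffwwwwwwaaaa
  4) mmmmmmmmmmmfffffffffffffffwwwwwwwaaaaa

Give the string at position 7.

Reading off run lengths: m runs 5, 7, 9, 11; f runs 6, 9, 12, 15; w runs 4, 5, 6, 7; a runs 2, 3, 4, 5 — each is linear in n, where the shown terms are n = 2, 3, 4, 5.
At n = 8 the blocks have lengths 17, 24, 10, 8.

mmmmmmmmmmmmmmmmmffffffffffffffffffffffffwwwwwwwwwwaaaaaaaa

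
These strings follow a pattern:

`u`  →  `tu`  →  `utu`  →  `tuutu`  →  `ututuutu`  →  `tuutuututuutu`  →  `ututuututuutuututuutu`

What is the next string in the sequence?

tuutuututuutuututuututuutuututuutu

This is a Fibonacci-style word recurrence s(k) = s(k−2)·s(k−1): e.g. u·tu = utu.
The next term joins tuutuututuutu and ututuututuutuututuutu.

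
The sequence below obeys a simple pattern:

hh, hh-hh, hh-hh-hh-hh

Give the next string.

s(k+1) = s(k)·-·s(k) — each term doubles the last with '-' between the halves.
Doubling hh-hh-hh-hh with '-' between the halves:

hh-hh-hh-hh-hh-hh-hh-hh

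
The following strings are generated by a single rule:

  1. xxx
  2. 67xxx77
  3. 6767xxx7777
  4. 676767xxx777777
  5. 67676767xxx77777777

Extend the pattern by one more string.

s(k+1) = 67·s(k)·77, so each term gains 67 as a prefix and 77 as a suffix.
One more step from 67676767xxx77777777 gives the answer.

6767676767xxx7777777777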